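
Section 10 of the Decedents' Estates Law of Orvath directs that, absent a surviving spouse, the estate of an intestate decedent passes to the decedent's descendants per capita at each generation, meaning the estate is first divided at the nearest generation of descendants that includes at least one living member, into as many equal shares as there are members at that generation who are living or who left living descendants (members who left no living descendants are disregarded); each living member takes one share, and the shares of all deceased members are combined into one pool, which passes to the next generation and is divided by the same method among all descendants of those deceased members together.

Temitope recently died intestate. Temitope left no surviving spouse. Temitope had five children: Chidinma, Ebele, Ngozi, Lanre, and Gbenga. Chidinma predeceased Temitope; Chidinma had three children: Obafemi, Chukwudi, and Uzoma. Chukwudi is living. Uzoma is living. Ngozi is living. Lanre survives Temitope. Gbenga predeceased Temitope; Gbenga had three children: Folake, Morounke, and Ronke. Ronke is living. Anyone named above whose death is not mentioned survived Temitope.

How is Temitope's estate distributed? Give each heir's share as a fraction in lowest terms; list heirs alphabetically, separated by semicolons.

There is no surviving spouse, so the entire estate passes to Temitope's descendants per capita at each generation.
At generation 1 (Chidinma, Ebele, Ngozi, Lanre, Gbenga) there are 5 shares of (1)/5 = 1/5 each.
Living: Ebele, Ngozi, and Lanre — each takes 1/5.
Deceased: Chidinma and Gbenga. Their combined 2/5 is pooled and carried to generation 2.
At generation 2 (Obafemi, Chukwudi, Uzoma, Folake, Morounke, Ronke) there are 6 shares of (2/5)/6 = 1/15 each.
Living: Obafemi, Chukwudi, Uzoma, Folake, Morounke, and Ronke — each takes 1/15.

Chukwudi 1/15; Ebele 1/5; Folake 1/15; Lanre 1/5; Morounke 1/15; Ngozi 1/5; Obafemi 1/15; Ronke 1/15; Uzoma 1/15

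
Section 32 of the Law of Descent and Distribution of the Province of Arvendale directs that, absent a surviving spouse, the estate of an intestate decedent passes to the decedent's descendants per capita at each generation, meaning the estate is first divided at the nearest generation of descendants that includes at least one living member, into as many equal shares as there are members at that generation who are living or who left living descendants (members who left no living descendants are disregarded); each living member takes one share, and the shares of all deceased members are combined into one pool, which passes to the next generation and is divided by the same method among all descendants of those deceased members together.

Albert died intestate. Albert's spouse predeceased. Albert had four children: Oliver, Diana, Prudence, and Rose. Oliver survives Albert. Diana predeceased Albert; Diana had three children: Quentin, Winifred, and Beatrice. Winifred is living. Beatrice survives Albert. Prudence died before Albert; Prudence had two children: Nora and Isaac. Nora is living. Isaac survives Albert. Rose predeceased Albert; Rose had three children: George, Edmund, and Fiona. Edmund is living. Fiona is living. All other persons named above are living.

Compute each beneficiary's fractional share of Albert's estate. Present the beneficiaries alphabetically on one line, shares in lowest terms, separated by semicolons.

Beatrice 3/32; Edmund 3/32; Fiona 3/32; George 3/32; Isaac 3/32; Nora 3/32; Oliver 1/4; Quentin 3/32; Winifred 3/32

There is no surviving spouse, so the entire estate passes to Albert's descendants per capita at each generation.
At generation 1 (Oliver, Diana, Prudence, Rose) there are 4 shares of (1)/4 = 1/4 each.
Living: Oliver — each takes 1/4.
Deceased: Diana, Prudence, and Rose. Their combined 3/4 is pooled and carried to generation 2.
At generation 2 (Quentin, Winifred, Beatrice, Nora, Isaac, George, Edmund, Fiona) there are 8 shares of (3/4)/8 = 3/32 each.
Living: Quentin, Winifred, Beatrice, Nora, Isaac, George, Edmund, and Fiona — each takes 3/32.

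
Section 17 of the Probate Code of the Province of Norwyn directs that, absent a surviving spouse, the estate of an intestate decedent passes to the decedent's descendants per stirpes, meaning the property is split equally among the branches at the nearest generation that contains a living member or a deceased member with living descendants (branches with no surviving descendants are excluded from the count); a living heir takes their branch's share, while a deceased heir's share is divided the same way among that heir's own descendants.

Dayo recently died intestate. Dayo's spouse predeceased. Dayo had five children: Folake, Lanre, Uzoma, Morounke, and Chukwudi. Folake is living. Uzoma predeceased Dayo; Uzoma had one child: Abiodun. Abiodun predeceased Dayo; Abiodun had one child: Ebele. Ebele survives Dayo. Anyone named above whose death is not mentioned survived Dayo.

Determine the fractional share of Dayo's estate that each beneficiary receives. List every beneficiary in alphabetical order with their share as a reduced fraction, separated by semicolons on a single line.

There is no surviving spouse, so the entire estate passes to Dayo's descendants per stirpes.
The estate is divided into 5 equal shares of 1/5 among Folake, Lanre, Uzoma, Morounke, Chukwudi.
Folake is living and takes 1/5.
Lanre is living and takes 1/5.
Uzoma predeceased; the 1/5 allotted to Uzoma's branch passes to Uzoma's issue by representation.
Abiodun's line is the sole branch at this level, so the full 1/5 passes to Abiodun's issue by representation.
Ebele is the sole taker at this level and receives the full 1/5.
Morounke is living and takes 1/5.
Chukwudi is living and takes 1/5.

Chukwudi 1/5; Ebele 1/5; Folake 1/5; Lanre 1/5; Morounke 1/5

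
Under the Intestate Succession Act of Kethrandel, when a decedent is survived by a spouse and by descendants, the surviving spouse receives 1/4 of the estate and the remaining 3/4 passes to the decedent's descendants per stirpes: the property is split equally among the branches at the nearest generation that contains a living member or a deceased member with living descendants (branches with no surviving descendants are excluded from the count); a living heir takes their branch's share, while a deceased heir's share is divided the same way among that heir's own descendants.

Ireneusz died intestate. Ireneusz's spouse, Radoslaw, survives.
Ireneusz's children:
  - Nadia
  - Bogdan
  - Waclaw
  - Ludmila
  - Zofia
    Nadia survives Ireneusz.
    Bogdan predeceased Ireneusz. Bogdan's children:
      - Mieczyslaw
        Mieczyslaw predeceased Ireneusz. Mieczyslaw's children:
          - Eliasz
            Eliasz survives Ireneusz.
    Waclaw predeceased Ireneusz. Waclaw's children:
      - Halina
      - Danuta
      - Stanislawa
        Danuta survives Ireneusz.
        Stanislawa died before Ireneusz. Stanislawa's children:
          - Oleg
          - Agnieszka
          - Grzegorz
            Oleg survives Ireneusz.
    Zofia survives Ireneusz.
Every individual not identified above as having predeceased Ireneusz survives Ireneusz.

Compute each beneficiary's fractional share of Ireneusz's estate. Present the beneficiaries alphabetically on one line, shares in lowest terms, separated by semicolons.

Agnieszka 1/60; Danuta 1/20; Eliasz 3/20; Grzegorz 1/60; Halina 1/20; Ludmila 3/20; Nadia 3/20; Oleg 1/60; Radoslaw 1/4; Zofia 3/20

Radoslaw, as surviving spouse, takes 1/4.
The remaining 3/4 passes to Ireneusz's descendants per stirpes.
The 3/4 is divided into 5 equal shares of 3/20 among Nadia, Bogdan, Waclaw, Ludmila, Zofia.
Nadia is living and takes 3/20.
Bogdan predeceased; the 3/20 allotted to Bogdan's branch passes to Bogdan's issue by representation.
Mieczyslaw's line is the sole branch at this level, so the full 3/20 passes to Mieczyslaw's issue by representation.
Eliasz is the sole taker at this level and receives the full 3/20.
Waclaw predeceased; the 3/20 allotted to Waclaw's branch passes to Waclaw's issue by representation.
The 3/20 is divided into 3 equal shares of 1/20 among Halina, Danuta, Stanislawa.
Halina is living and takes 1/20.
Danuta is living and takes 1/20.
Stanislawa predeceased; the 1/20 allotted to Stanislawa's branch passes to Stanislawa's issue by representation.
The 1/20 is divided into 3 equal shares of 1/60 among Oleg, Agnieszka, Grzegorz.
Oleg is living and takes 1/60.
Agnieszka is living and takes 1/60.
Grzegorz is living and takes 1/60.
Ludmila is living and takes 3/20.
Zofia is living and takes 3/20.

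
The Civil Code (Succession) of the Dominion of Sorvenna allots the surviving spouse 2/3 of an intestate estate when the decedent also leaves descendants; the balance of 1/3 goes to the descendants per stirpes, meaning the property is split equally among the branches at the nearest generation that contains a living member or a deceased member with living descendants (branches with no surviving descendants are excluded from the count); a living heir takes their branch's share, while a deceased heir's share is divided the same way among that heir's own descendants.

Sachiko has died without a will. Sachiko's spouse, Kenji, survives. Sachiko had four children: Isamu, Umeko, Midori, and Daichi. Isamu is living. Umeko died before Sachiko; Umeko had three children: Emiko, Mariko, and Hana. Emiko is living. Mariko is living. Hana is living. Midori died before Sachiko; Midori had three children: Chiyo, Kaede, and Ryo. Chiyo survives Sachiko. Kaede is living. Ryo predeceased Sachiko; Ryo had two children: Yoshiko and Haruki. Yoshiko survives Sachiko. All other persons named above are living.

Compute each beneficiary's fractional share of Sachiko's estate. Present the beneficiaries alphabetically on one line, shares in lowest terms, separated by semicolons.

Kenji, as surviving spouse, takes 2/3.
The remaining 1/3 passes to Sachiko's descendants per stirpes.
The 1/3 is divided into 4 equal shares of 1/12 among Isamu, Umeko, Midori, Daichi.
Isamu is living and takes 1/12.
Umeko predeceased; the 1/12 allotted to Umeko's branch passes to Umeko's issue by representation.
The 1/12 is divided into 3 equal shares of 1/36 among Emiko, Mariko, Hana.
Emiko is living and takes 1/36.
Mariko is living and takes 1/36.
Hana is living and takes 1/36.
Midori predeceased; the 1/12 allotted to Midori's branch passes to Midori's issue by representation.
The 1/12 is divided into 3 equal shares of 1/36 among Chiyo, Kaede, Ryo.
Chiyo is living and takes 1/36.
Kaede is living and takes 1/36.
Ryo predeceased; the 1/36 allotted to Ryo's branch passes to Ryo's issue by representation.
The 1/36 is divided into 2 equal shares of 1/72 among Yoshiko, Haruki.
Yoshiko is living and takes 1/72.
Haruki is living and takes 1/72.
Daichi is living and takes 1/12.

Chiyo 1/36; Daichi 1/12; Emiko 1/36; Hana 1/36; Haruki 1/72; Isamu 1/12; Kaede 1/36; Kenji 2/3; Mariko 1/36; Yoshiko 1/72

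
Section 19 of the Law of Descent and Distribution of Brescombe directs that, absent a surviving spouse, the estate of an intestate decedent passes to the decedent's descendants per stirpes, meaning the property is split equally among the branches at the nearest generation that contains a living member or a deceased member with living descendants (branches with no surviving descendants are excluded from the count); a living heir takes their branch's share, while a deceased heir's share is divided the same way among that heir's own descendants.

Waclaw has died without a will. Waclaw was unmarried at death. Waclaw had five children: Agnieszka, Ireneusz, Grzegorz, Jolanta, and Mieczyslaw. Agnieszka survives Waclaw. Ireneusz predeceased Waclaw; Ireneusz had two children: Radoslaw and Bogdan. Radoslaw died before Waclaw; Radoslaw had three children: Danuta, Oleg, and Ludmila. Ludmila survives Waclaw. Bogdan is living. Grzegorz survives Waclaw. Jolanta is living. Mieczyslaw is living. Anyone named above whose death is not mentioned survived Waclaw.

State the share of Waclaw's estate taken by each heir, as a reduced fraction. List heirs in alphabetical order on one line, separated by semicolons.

There is no surviving spouse, so the entire estate passes to Waclaw's descendants per stirpes.
The estate is divided into 5 equal shares of 1/5 among Agnieszka, Ireneusz, Grzegorz, Jolanta, Mieczyslaw.
Agnieszka is living and takes 1/5.
Ireneusz predeceased; the 1/5 allotted to Ireneusz's branch passes to Ireneusz's issue by representation.
The 1/5 is divided into 2 equal shares of 1/10 among Radoslaw, Bogdan.
Radoslaw predeceased; the 1/10 allotted to Radoslaw's branch passes to Radoslaw's issue by representation.
The 1/10 is divided into 3 equal shares of 1/30 among Danuta, Oleg, Ludmila.
Danuta is living and takes 1/30.
Oleg is living and takes 1/30.
Ludmila is living and takes 1/30.
Bogdan is living and takes 1/10.
Grzegorz is living and takes 1/5.
Jolanta is living and takes 1/5.
Mieczyslaw is living and takes 1/5.

Agnieszka 1/5; Bogdan 1/10; Danuta 1/30; Grzegorz 1/5; Jolanta 1/5; Ludmila 1/30; Mieczyslaw 1/5; Oleg 1/30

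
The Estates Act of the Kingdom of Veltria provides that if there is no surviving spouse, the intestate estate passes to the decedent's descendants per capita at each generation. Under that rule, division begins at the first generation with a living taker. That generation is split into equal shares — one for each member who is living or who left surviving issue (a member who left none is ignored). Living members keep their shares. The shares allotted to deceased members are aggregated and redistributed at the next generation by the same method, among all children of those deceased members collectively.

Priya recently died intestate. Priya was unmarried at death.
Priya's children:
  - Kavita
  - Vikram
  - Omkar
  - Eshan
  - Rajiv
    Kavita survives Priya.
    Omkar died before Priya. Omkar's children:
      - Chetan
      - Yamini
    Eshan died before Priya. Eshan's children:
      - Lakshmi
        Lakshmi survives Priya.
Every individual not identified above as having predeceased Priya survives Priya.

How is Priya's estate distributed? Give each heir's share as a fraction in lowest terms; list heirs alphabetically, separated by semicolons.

Chetan 2/15; Kavita 1/5; Lakshmi 2/15; Rajiv 1/5; Vikram 1/5; Yamini 2/15

There is no surviving spouse, so the entire estate passes to Priya's descendants per capita at each generation.
At generation 1 (Kavita, Vikram, Omkar, Eshan, Rajiv) there are 5 shares of (1)/5 = 1/5 each.
Living: Kavita, Vikram, and Rajiv — each takes 1/5.
Deceased: Omkar and Eshan. Their combined 2/5 is pooled and carried to generation 2.
At generation 2 (Chetan, Yamini, Lakshmi) there are 3 shares of (2/5)/3 = 2/15 each.
Living: Chetan, Yamini, and Lakshmi — each takes 2/15.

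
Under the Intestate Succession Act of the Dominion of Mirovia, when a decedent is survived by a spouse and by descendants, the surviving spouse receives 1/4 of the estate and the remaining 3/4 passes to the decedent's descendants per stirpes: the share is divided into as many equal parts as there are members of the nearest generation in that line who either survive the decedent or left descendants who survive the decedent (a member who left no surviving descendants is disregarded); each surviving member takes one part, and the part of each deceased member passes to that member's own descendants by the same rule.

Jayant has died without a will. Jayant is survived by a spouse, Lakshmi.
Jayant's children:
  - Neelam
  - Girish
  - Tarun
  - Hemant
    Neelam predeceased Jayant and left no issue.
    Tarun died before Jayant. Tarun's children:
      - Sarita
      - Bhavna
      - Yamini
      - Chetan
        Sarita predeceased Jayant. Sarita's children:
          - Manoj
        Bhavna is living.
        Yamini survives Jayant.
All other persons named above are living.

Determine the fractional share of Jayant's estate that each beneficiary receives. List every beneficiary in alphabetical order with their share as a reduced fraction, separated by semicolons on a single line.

Bhavna 1/16; Chetan 1/16; Girish 1/4; Hemant 1/4; Lakshmi 1/4; Manoj 1/16; Yamini 1/16

Lakshmi, as surviving spouse, takes 1/4.
The remaining 3/4 passes to Jayant's descendants per stirpes.
Neelam left no surviving issue, so that branch lapses and is disregarded.
The 3/4 is divided into 3 equal shares of 1/4 among Girish, Tarun, Hemant.
Girish is living and takes 1/4.
Tarun predeceased; the 1/4 allotted to Tarun's branch passes to Tarun's issue by representation.
The 1/4 is divided into 4 equal shares of 1/16 among Sarita, Bhavna, Yamini, Chetan.
Sarita predeceased; the 1/16 allotted to Sarita's branch passes to Sarita's issue by representation.
Manoj is the sole taker at this level and receives the full 1/16.
Bhavna is living and takes 1/16.
Yamini is living and takes 1/16.
Chetan is living and takes 1/16.
Hemant is living and takes 1/4.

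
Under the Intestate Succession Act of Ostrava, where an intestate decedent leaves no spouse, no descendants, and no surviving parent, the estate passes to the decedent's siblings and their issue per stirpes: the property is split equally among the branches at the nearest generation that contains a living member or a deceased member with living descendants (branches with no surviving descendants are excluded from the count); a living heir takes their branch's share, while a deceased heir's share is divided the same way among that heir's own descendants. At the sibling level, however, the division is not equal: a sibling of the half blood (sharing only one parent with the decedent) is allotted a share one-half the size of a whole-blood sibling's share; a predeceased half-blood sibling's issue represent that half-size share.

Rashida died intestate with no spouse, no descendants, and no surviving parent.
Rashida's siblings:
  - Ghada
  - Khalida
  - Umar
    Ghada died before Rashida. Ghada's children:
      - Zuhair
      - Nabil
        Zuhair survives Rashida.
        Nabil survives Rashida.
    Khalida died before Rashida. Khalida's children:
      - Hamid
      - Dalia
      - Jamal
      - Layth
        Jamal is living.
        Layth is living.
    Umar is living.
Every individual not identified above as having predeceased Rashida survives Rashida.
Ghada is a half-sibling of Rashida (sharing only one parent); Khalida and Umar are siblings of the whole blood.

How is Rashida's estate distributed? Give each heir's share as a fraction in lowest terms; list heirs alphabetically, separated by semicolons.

Dalia 1/10; Hamid 1/10; Jamal 1/10; Layth 1/10; Nabil 1/10; Umar 2/5; Zuhair 1/10

No spouse, descendants, or parent survives, so the estate passes to Rashida's siblings per stirpes.
Half-blood siblings count for one-half the weight of whole-blood siblings at the initial division.
Dividing 1 in proportion to weights (total weight 5/2): Ghada (weight 1/2) → 1/5; Khalida (weight 1) → 2/5; Umar (weight 1) → 2/5.
Ghada predeceased; the 1/5 allotted to Ghada's branch passes to Ghada's issue by representation.
The 1/5 is divided into 2 equal shares of 1/10 among Zuhair, Nabil.
Zuhair is living and takes 1/10.
Nabil is living and takes 1/10.
Khalida predeceased; the 2/5 allotted to Khalida's branch passes to Khalida's issue by representation.
The 2/5 is divided into 4 equal shares of 1/10 among Hamid, Dalia, Jamal, Layth.
Hamid is living and takes 1/10.
Dalia is living and takes 1/10.
Jamal is living and takes 1/10.
Layth is living and takes 1/10.
Umar is living and takes 2/5.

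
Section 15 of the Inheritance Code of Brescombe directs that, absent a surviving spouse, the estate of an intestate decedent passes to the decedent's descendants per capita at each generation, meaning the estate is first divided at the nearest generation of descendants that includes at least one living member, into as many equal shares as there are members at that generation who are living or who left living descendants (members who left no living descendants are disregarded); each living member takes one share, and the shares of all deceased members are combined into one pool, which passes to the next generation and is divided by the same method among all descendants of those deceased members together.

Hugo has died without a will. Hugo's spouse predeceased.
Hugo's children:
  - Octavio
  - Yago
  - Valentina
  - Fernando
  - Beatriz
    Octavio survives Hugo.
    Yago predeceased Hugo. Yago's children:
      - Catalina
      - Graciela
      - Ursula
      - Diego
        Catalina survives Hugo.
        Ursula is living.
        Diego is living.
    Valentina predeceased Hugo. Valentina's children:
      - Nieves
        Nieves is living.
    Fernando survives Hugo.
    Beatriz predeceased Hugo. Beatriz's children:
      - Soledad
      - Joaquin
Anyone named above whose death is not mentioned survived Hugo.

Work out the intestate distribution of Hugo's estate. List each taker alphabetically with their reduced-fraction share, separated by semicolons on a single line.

Catalina 3/35; Diego 3/35; Fernando 1/5; Graciela 3/35; Joaquin 3/35; Nieves 3/35; Octavio 1/5; Soledad 3/35; Ursula 3/35

There is no surviving spouse, so the entire estate passes to Hugo's descendants per capita at each generation.
At generation 1 (Octavio, Yago, Valentina, Fernando, Beatriz) there are 5 shares of (1)/5 = 1/5 each.
Living: Octavio and Fernando — each takes 1/5.
Deceased: Yago, Valentina, and Beatriz. Their combined 3/5 is pooled and carried to generation 2.
At generation 2 (Catalina, Graciela, Ursula, Diego, Nieves, Soledad, Joaquin) there are 7 shares of (3/5)/7 = 3/35 each.
Living: Catalina, Graciela, Ursula, Diego, Nieves, Soledad, and Joaquin — each takes 3/35.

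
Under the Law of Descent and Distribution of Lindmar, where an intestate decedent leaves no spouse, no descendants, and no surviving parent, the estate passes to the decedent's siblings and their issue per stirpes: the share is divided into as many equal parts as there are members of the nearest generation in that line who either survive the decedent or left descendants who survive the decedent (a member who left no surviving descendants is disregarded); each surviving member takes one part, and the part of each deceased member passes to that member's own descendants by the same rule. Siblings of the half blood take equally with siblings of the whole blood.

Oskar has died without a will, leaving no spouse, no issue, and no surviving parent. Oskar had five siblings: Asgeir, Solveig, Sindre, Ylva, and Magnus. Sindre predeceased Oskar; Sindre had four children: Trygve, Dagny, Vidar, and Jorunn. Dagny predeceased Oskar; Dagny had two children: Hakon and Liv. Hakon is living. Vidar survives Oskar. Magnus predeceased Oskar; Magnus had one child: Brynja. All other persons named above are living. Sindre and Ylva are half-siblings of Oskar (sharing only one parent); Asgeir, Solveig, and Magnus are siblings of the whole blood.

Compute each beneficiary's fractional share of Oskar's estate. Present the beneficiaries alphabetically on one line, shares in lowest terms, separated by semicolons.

No spouse, descendants, or parent survives, so the estate passes to Oskar's siblings per stirpes.
Half-blood and whole-blood siblings take equally under the stated rule.
The estate is divided into 5 equal shares of 1/5 among Asgeir, Solveig, Sindre, Ylva, Magnus.
Asgeir is living and takes 1/5.
Solveig is living and takes 1/5.
Sindre predeceased; the 1/5 allotted to Sindre's branch passes to Sindre's issue by representation.
The 1/5 is divided into 4 equal shares of 1/20 among Trygve, Dagny, Vidar, Jorunn.
Trygve is living and takes 1/20.
Dagny predeceased; the 1/20 allotted to Dagny's branch passes to Dagny's issue by representation.
The 1/20 is divided into 2 equal shares of 1/40 among Hakon, Liv.
Hakon is living and takes 1/40.
Liv is living and takes 1/40.
Vidar is living and takes 1/20.
Jorunn is living and takes 1/20.
Ylva is living and takes 1/5.
Magnus predeceased; the 1/5 allotted to Magnus's branch passes to Magnus's issue by representation.
Brynja is the sole taker at this level and receives the full 1/5.

Asgeir 1/5; Brynja 1/5; Hakon 1/40; Jorunn 1/20; Liv 1/40; Solveig 1/5; Trygve 1/20; Vidar 1/20; Ylva 1/5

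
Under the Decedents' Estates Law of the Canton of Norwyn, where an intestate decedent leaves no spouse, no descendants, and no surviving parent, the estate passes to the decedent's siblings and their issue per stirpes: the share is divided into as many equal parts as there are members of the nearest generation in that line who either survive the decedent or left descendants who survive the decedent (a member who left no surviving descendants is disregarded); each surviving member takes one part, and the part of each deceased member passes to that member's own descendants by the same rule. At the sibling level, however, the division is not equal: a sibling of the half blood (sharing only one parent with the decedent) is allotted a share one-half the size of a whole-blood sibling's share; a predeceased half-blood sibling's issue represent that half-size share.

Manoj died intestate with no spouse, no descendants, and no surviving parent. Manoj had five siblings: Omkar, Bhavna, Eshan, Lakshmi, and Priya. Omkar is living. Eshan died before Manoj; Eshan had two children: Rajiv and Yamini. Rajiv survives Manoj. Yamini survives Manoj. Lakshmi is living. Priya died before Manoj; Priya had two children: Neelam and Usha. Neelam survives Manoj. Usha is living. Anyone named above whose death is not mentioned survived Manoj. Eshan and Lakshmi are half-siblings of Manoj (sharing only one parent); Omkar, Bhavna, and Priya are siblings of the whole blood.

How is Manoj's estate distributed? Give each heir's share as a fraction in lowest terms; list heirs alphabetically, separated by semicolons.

Bhavna 1/4; Lakshmi 1/8; Neelam 1/8; Omkar 1/4; Rajiv 1/16; Usha 1/8; Yamini 1/16

No spouse, descendants, or parent survives, so the estate passes to Manoj's siblings per stirpes.
Half-blood siblings count for one-half the weight of whole-blood siblings at the initial division.
Dividing 1 in proportion to weights (total weight 4): Omkar (weight 1) → 1/4; Bhavna (weight 1) → 1/4; Eshan (weight 1/2) → 1/8; Lakshmi (weight 1/2) → 1/8; Priya (weight 1) → 1/4.
Omkar is living and takes 1/4.
Bhavna is living and takes 1/4.
Eshan predeceased; the 1/8 allotted to Eshan's branch passes to Eshan's issue by representation.
The 1/8 is divided into 2 equal shares of 1/16 among Rajiv, Yamini.
Rajiv is living and takes 1/16.
Yamini is living and takes 1/16.
Lakshmi is living and takes 1/8.
Priya predeceased; the 1/4 allotted to Priya's branch passes to Priya's issue by representation.
The 1/4 is divided into 2 equal shares of 1/8 among Neelam, Usha.
Neelam is living and takes 1/8.
Usha is living and takes 1/8.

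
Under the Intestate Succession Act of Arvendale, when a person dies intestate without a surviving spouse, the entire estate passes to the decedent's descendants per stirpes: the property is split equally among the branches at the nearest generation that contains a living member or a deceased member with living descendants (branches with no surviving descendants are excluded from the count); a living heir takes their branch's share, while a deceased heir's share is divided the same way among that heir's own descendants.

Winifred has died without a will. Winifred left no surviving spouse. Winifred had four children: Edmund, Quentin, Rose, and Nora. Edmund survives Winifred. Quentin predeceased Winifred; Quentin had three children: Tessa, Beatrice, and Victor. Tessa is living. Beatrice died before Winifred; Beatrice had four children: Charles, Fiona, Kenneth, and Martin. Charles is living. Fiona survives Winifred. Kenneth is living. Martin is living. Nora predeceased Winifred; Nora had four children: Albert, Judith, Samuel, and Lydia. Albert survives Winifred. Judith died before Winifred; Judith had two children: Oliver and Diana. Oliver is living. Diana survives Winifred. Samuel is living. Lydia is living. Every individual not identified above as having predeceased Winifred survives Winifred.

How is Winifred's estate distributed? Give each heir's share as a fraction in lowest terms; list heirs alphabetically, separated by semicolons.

There is no surviving spouse, so the entire estate passes to Winifred's descendants per stirpes.
The estate is divided into 4 equal shares of 1/4 among Edmund, Quentin, Rose, Nora.
Edmund is living and takes 1/4.
Quentin predeceased; the 1/4 allotted to Quentin's branch passes to Quentin's issue by representation.
The 1/4 is divided into 3 equal shares of 1/12 among Tessa, Beatrice, Victor.
Tessa is living and takes 1/12.
Beatrice predeceased; the 1/12 allotted to Beatrice's branch passes to Beatrice's issue by representation.
The 1/12 is divided into 4 equal shares of 1/48 among Charles, Fiona, Kenneth, Martin.
Charles is living and takes 1/48.
Fiona is living and takes 1/48.
Kenneth is living and takes 1/48.
Martin is living and takes 1/48.
Victor is living and takes 1/12.
Rose is living and takes 1/4.
Nora predeceased; the 1/4 allotted to Nora's branch passes to Nora's issue by representation.
The 1/4 is divided into 4 equal shares of 1/16 among Albert, Judith, Samuel, Lydia.
Albert is living and takes 1/16.
Judith predeceased; the 1/16 allotted to Judith's branch passes to Judith's issue by representation.
The 1/16 is divided into 2 equal shares of 1/32 among Oliver, Diana.
Oliver is living and takes 1/32.
Diana is living and takes 1/32.
Samuel is living and takes 1/16.
Lydia is living and takes 1/16.

Albert 1/16; Charles 1/48; Diana 1/32; Edmund 1/4; Fiona 1/48; Kenneth 1/48; Lydia 1/16; Martin 1/48; Oliver 1/32; Rose 1/4; Samuel 1/16; Tessa 1/12; Victor 1/12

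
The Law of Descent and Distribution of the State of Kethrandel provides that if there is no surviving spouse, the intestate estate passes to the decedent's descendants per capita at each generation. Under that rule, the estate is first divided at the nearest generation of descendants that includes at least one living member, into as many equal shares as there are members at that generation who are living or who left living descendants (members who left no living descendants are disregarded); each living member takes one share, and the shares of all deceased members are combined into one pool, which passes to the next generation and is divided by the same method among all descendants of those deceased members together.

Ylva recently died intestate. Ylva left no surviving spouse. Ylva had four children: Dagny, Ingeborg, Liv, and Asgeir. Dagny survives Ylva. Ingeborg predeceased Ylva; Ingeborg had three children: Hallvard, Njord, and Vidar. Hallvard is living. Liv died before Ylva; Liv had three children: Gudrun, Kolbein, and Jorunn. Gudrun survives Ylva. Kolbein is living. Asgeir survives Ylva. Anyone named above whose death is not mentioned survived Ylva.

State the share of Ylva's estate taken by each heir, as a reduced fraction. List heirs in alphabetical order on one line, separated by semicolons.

There is no surviving spouse, so the entire estate passes to Ylva's descendants per capita at each generation.
At generation 1 (Dagny, Ingeborg, Liv, Asgeir) there are 4 shares of (1)/4 = 1/4 each.
Living: Dagny and Asgeir — each takes 1/4.
Deceased: Ingeborg and Liv. Their combined 1/2 is pooled and carried to generation 2.
At generation 2 (Hallvard, Njord, Vidar, Gudrun, Kolbein, Jorunn) there are 6 shares of (1/2)/6 = 1/12 each.
Living: Hallvard, Njord, Vidar, Gudrun, Kolbein, and Jorunn — each takes 1/12.

Asgeir 1/4; Dagny 1/4; Gudrun 1/12; Hallvard 1/12; Jorunn 1/12; Kolbein 1/12; Njord 1/12; Vidar 1/12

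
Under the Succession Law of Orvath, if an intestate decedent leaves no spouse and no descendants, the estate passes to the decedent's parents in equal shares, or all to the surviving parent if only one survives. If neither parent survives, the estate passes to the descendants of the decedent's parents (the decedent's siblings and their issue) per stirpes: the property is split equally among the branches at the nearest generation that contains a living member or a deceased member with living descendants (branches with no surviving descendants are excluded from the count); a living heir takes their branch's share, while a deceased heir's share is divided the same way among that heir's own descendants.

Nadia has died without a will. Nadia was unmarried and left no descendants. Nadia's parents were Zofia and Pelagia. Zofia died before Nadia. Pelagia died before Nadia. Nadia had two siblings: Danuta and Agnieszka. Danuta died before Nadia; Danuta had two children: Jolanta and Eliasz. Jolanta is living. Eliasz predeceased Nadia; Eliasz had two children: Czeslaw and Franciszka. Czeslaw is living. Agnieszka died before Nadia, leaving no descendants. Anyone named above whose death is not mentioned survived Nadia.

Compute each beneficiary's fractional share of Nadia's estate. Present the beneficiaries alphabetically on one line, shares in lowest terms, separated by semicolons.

Czeslaw 1/4; Franciszka 1/4; Jolanta 1/2

Neither parent survives and there are no descendants, so the estate passes to Nadia's siblings and their issue per stirpes.
Agnieszka left no surviving issue, so that branch lapses and is disregarded.
Danuta's line is the sole branch at this level, so the full 1 passes to Danuta's issue by representation.
The estate is divided into 2 equal shares of 1/2 among Jolanta, Eliasz.
Jolanta is living and takes 1/2.
Eliasz predeceased; the 1/2 allotted to Eliasz's branch passes to Eliasz's issue by representation.
The 1/2 is divided into 2 equal shares of 1/4 among Czeslaw, Franciszka.
Czeslaw is living and takes 1/4.
Franciszka is living and takes 1/4.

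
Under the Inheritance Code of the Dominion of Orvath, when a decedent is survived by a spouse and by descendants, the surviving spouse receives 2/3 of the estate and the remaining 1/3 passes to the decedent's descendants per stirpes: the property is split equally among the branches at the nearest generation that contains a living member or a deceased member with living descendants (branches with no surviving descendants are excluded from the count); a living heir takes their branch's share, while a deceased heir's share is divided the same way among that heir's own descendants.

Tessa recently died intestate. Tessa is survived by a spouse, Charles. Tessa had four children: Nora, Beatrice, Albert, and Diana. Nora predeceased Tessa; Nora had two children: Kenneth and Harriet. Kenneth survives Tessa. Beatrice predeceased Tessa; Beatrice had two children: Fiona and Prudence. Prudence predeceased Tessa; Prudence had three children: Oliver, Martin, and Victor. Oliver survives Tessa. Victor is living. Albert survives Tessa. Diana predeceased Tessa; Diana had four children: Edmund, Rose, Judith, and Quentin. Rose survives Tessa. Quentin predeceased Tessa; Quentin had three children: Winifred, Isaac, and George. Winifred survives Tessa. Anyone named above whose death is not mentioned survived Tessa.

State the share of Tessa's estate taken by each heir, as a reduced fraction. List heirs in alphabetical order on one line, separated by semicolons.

Charles, as surviving spouse, takes 2/3.
The remaining 1/3 passes to Tessa's descendants per stirpes.
The 1/3 is divided into 4 equal shares of 1/12 among Nora, Beatrice, Albert, Diana.
Nora predeceased; the 1/12 allotted to Nora's branch passes to Nora's issue by representation.
The 1/12 is divided into 2 equal shares of 1/24 among Kenneth, Harriet.
Kenneth is living and takes 1/24.
Harriet is living and takes 1/24.
Beatrice predeceased; the 1/12 allotted to Beatrice's branch passes to Beatrice's issue by representation.
The 1/12 is divided into 2 equal shares of 1/24 among Fiona, Prudence.
Fiona is living and takes 1/24.
Prudence predeceased; the 1/24 allotted to Prudence's branch passes to Prudence's issue by representation.
The 1/24 is divided into 3 equal shares of 1/72 among Oliver, Martin, Victor.
Oliver is living and takes 1/72.
Martin is living and takes 1/72.
Victor is living and takes 1/72.
Albert is living and takes 1/12.
Diana predeceased; the 1/12 allotted to Diana's branch passes to Diana's issue by representation.
The 1/12 is divided into 4 equal shares of 1/48 among Edmund, Rose, Judith, Quentin.
Edmund is living and takes 1/48.
Rose is living and takes 1/48.
Judith is living and takes 1/48.
Quentin predeceased; the 1/48 allotted to Quentin's branch passes to Quentin's issue by representation.
The 1/48 is divided into 3 equal shares of 1/144 among Winifred, Isaac, George.
Winifred is living and takes 1/144.
Isaac is living and takes 1/144.
George is living and takes 1/144.

Albert 1/12; Charles 2/3; Edmund 1/48; Fiona 1/24; George 1/144; Harriet 1/24; Isaac 1/144; Judith 1/48; Kenneth 1/24; Martin 1/72; Oliver 1/72; Rose 1/48; Victor 1/72; Winifred 1/144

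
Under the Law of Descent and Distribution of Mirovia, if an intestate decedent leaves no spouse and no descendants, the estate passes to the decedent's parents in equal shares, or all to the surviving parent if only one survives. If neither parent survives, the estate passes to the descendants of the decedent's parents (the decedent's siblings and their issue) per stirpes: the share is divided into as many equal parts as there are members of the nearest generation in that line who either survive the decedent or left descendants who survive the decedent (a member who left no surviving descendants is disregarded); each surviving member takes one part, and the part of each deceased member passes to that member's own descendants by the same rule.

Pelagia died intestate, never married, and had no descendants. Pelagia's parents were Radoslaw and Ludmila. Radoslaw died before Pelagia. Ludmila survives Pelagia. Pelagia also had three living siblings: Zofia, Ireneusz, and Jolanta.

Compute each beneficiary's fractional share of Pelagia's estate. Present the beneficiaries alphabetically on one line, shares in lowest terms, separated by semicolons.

Ludmila 1

Only one parent, Ludmila, survives, so Ludmila takes the entire estate. The siblings take nothing because a surviving parent has priority.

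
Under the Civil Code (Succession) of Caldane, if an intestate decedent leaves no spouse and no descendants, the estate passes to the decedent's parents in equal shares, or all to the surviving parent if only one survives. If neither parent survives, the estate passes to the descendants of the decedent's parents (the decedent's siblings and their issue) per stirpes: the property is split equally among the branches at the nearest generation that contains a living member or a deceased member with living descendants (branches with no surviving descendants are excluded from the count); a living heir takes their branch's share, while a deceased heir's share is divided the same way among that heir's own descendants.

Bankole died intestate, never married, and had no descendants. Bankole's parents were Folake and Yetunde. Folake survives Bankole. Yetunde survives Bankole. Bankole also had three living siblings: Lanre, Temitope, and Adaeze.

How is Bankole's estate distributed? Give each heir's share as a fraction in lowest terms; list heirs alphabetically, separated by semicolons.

Folake 1/2; Yetunde 1/2

Both parents survive, so Folake and Yetunde each take 1/2. The siblings take nothing because a surviving parent has priority.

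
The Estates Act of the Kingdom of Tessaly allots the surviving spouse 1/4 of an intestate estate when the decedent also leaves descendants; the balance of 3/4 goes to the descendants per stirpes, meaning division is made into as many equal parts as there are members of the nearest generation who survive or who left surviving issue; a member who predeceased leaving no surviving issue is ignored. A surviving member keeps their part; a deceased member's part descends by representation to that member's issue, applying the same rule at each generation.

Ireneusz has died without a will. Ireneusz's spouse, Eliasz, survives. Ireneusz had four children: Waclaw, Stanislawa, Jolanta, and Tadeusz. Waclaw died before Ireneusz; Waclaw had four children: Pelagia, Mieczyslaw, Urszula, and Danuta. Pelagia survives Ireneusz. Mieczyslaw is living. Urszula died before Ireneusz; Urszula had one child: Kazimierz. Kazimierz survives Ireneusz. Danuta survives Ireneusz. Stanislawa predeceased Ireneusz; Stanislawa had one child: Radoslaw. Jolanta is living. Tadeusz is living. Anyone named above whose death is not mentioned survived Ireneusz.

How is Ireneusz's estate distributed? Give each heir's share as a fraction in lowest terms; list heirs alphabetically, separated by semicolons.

Danuta 3/64; Eliasz 1/4; Jolanta 3/16; Kazimierz 3/64; Mieczyslaw 3/64; Pelagia 3/64; Radoslaw 3/16; Tadeusz 3/16

Eliasz, as surviving spouse, takes 1/4.
The remaining 3/4 passes to Ireneusz's descendants per stirpes.
The 3/4 is divided into 4 equal shares of 3/16 among Waclaw, Stanislawa, Jolanta, Tadeusz.
Waclaw predeceased; the 3/16 allotted to Waclaw's branch passes to Waclaw's issue by representation.
The 3/16 is divided into 4 equal shares of 3/64 among Pelagia, Mieczyslaw, Urszula, Danuta.
Pelagia is living and takes 3/64.
Mieczyslaw is living and takes 3/64.
Urszula predeceased; the 3/64 allotted to Urszula's branch passes to Urszula's issue by representation.
Kazimierz is the sole taker at this level and receives the full 3/64.
Danuta is living and takes 3/64.
Stanislawa predeceased; the 3/16 allotted to Stanislawa's branch passes to Stanislawa's issue by representation.
Radoslaw is the sole taker at this level and receives the full 3/16.
Jolanta is living and takes 3/16.
Tadeusz is living and takes 3/16.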